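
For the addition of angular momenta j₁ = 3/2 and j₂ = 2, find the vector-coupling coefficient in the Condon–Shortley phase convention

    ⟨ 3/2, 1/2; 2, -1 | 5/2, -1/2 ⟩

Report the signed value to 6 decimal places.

√[6·1!2!3!/7! · 2!1!1!3!2!3!] = √(72/35)
  +(−1)^0/∏(0,1,1,1,1,2)! = 1/2  (running 1/2)
  +(−1)^1/∏(1,0,0,0,2,3)! = -1/12  (running 5/12)
⟨..|..⟩ = √(72/35)·(5/12) = +0.597614

+√(5/14) = +0.597614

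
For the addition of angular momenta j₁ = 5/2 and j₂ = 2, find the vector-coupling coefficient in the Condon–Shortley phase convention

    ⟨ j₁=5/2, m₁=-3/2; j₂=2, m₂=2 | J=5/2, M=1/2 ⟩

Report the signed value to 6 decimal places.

triangle: 2!×3!×2!/8! = 24/40320
(j±m)!: 1!×4!×4!×0!×3!×2! = 6912
prefactor² = (2J+1)×Δ×N² = 864/35
  k=2: +1/(2!×0!×2!×2!×1!×0!) = 1/8
Σ = 1/8  ⇒  CG² = 864/35×1/8² = 27/70
CG = +√(27/70) = +0.621059

+0.621059  (= +√(27/70))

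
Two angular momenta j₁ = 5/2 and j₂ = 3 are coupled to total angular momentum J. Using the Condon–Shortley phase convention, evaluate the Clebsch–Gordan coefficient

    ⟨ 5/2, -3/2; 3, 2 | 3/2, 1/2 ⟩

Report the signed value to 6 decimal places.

-0.218218

j₁+j₂−J=4  J+j₁−j₂=1  J−j₁+j₂=2  j₁+j₂+J+1=8
(j₁±m₁, j₂±m₂, J±M) = (1,4,5,1,2,1)
P² = 192/7
sum k=3..4:
  [3] −1/12 = -1/12
  [4] +1/24 = 1/24
S = -1/24
C² = P²·S² = 1/21 ; C = -0.218218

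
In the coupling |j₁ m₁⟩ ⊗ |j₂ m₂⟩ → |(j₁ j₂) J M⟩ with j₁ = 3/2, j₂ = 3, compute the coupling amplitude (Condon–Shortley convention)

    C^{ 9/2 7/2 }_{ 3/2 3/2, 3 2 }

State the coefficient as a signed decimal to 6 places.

+√(2/3) = +0.816497

j₁+j₂−J=0  J+j₁−j₂=3  J−j₁+j₂=6  j₁+j₂+J+1=10
(j₁±m₁, j₂±m₂, J±M) = (3,0,5,1,8,1)
P² = 345600
sum k=0..0:
  [0] +1/720 = 1/720
S = 1/720
C² = P²·S² = 2/3 ; C = +0.816497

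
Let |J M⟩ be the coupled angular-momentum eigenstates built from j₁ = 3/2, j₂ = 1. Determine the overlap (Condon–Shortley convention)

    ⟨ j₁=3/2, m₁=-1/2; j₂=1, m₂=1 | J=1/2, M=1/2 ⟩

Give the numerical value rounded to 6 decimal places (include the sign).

+0.408248

j₁+j₂−J=2  J+j₁−j₂=1  J−j₁+j₂=0  j₁+j₂+J+1=4
(j₁±m₁, j₂±m₂, J±M) = (1,2,2,0,1,0)
P² = 2/3
sum k=2..2:
  [2] +1/2 = 1/2
S = 1/2
C² = P²·S² = 1/6 ; C = +0.408248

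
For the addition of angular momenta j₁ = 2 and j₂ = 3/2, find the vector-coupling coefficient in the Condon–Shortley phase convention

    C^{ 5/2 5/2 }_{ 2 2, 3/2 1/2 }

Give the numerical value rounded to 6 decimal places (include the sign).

+√(4/7) ≈ +0.755929

j₁+j₂−J=1  J+j₁−j₂=3  J−j₁+j₂=2  j₁+j₂+J+1=7
(j₁±m₁, j₂±m₂, J±M) = (4,0,2,1,5,0)
P² = 576/7
sum k=0..0:
  [0] +1/12 = 1/12
S = 1/12
C² = P²·S² = 4/7 ; C = +0.755929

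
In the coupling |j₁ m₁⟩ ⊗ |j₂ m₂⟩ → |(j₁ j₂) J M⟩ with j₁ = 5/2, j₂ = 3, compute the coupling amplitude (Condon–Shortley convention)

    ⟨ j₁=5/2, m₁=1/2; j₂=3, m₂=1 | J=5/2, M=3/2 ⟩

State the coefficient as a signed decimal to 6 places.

triangle: 3!×2!×3!/9! = 72/362880
(j±m)!: 3!×2!×4!×2!×4!×1! = 13824
prefactor² = (2J+1)×Δ×N² = 576/35
  k=1: −1/(1!×2!×1!×3!×1!×0!) = -1/12
  k=2: +1/(2!×1!×0!×2!×2!×1!) = 1/8
Σ = 1/24  ⇒  CG² = 576/35×1/24² = 1/35
CG = +√(1/35) = +0.169031

+0.169031  (= +√(1/35))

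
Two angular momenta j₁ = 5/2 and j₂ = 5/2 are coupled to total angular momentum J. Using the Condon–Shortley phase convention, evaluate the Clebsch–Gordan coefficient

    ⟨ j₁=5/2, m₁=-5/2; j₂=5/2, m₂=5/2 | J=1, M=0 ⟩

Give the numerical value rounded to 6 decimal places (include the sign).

+√(5/14) ≈ +0.597614

triangle: 4!·1!·1!/7! = 24/5040
(j±m)!: 0!·5!·5!·0!·1!·1! = 14400
prefactor² = (2J+1)·Δ·N² = 1440/7
  k=4: +1/(4!·0!·1!·1!·0!·0!) = 1/24
Σ = 1/24  ⇒  CG² = 1440/7·1/24² = 5/14
CG = +√(5/14) = +0.597614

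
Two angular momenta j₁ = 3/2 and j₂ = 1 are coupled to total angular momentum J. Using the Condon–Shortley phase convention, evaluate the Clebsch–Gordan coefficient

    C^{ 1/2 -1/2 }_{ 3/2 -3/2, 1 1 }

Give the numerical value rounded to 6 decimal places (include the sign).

triangle: 2!*1!*0!/4! = 2/24
(j±m)!: 0!*3!*2!*0!*0!*1! = 12
prefactor² = (2J+1)*Δ*N² = 2
  k=2: +1/(2!*0!*1!*0!*0!*0!) = 1/2
Σ = 1/2  ⇒  CG² = 2*1/2² = 1/2
CG = +√(1/2) = +0.707107

+√(1/2) = +0.707107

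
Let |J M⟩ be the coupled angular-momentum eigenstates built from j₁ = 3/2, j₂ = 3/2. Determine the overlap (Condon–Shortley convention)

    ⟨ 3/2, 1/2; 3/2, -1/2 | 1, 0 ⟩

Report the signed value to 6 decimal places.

j₁+j₂−J=2  J+j₁−j₂=1  J−j₁+j₂=1  j₁+j₂+J+1=5
(j₁±m₁, j₂±m₂, J±M) = (2,1,1,2,1,1)
P² = 1/5
sum k=0..1:
  [0] +1/2 = 1/2
  [1] −1/1 = -1
S = -1/2
C² = P²·S² = 1/20 ; C = -0.223607

−√(1/20) = -0.223607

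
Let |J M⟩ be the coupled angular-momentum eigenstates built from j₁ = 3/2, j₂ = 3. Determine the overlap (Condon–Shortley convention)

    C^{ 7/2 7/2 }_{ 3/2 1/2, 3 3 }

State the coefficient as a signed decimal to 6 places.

−√(2/3) ≈ -0.816497

√[8·1!2!5!/9! · 2!1!6!0!7!0!] = √(38400)
  +(−1)^1/∏(1,0,0,5,2,0)! = -1/240  (running -1/240)
⟨..|..⟩ = √(38400)·(-1/240) = -0.816497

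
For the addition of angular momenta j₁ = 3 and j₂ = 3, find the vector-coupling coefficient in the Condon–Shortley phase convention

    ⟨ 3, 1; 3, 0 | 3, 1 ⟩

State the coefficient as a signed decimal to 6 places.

-0.408248  (= −√(1/6))

triangle: 3!·3!·3!/10! = 216/3628800
(j±m)!: 4!·2!·3!·3!·4!·2! = 82944
prefactor² = (2J+1)·Δ·N² = 864/25
  k=0: +1/(0!·3!·2!·3!·1!·0!) = 1/72
  k=1: −1/(1!·2!·1!·2!·2!·1!) = -1/8
  k=2: +1/(2!·1!·0!·1!·3!·2!) = 1/24
Σ = -5/72  ⇒  CG² = 864/25·(-5/72)² = 1/6
CG = −√(1/6) = -0.408248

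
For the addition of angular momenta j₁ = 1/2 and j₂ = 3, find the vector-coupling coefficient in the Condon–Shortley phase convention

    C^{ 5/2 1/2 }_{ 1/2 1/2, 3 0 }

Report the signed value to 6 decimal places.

triangle: 1!×0!×5!/7! = 120/5040
(j±m)!: 1!×0!×3!×3!×3!×2! = 432
prefactor² = (2J+1)×Δ×N² = 432/7
  k=0: +1/(0!×1!×0!×3!×0!×2!) = 1/12
Σ = 1/12  ⇒  CG² = 432/7×1/12² = 3/7
CG = +√(3/7) = +0.654654

+0.654654  (= +√(3/7))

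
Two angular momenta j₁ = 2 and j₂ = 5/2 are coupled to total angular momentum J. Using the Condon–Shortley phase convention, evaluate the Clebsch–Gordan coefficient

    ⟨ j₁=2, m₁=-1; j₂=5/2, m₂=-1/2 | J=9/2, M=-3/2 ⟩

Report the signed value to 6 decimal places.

triangle: 0!×4!×5!/10! = 2880/3628800
(j±m)!: 1!×3!×2!×3!×3!×6! = 311040
prefactor² = (2J+1)×Δ×N² = 17280/7
  k=0: +1/(0!×0!×3!×2!×1!×3!) = 1/72
Σ = 1/72  ⇒  CG² = 17280/7×1/72² = 10/21
CG = +√(10/21) = +0.690066

+0.690066  (= +√(10/21))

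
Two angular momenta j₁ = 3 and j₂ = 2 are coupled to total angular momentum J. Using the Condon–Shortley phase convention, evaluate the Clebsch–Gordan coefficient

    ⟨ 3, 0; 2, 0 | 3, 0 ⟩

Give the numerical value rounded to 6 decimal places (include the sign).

−√(4/15) = -0.516398

triangle: 2!·4!·2!/9! = 96/362880
(j±m)!: 3!·3!·2!·2!·3!·3! = 5184
prefactor² = (2J+1)·Δ·N² = 48/5
  k=0: +1/(0!·2!·3!·2!·1!·0!) = 1/24
  k=1: −1/(1!·1!·2!·1!·2!·1!) = -1/4
  k=2: +1/(2!·0!·1!·0!·3!·2!) = 1/24
Σ = -1/6  ⇒  CG² = 48/5·(-1/6)² = 4/15
CG = −√(4/15) = -0.516398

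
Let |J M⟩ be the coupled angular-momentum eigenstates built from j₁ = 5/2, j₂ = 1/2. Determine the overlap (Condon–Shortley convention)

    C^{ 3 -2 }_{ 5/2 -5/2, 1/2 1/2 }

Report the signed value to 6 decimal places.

+√(1/6) = +0.408248

triangle: 0!·5!·1!/7! = 120/5040
(j±m)!: 0!·5!·1!·0!·1!·5! = 14400
prefactor² = (2J+1)·Δ·N² = 2400
  k=0: +1/(0!·0!·5!·1!·0!·0!) = 1/120
Σ = 1/120  ⇒  CG² = 2400·1/120² = 1/6
CG = +√(1/6) = +0.408248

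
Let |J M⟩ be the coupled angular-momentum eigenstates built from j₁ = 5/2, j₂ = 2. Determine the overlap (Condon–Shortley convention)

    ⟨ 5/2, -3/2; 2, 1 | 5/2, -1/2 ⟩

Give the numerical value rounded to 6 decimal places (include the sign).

j₁+j₂−J=2  J+j₁−j₂=3  J−j₁+j₂=2  j₁+j₂+J+1=8
(j₁±m₁, j₂±m₂, J±M) = (1,4,3,1,2,3)
P² = 216/35
sum k=1..2:
  [1] −1/12 = -1/12
  [2] +1/4 = 1/4
S = 1/6
C² = P²·S² = 6/35 ; C = +0.414039

+0.414039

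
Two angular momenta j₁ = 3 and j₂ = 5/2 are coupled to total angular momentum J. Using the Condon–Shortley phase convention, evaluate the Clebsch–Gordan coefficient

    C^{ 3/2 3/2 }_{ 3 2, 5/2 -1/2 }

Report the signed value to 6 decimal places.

j₁+j₂−J=4  J+j₁−j₂=2  J−j₁+j₂=1  j₁+j₂+J+1=8
(j₁±m₁, j₂±m₂, J±M) = (5,1,2,3,3,0)
P² = 288/7
sum k=1..1:
  [1] −1/12 = -1/12
S = -1/12
C² = P²·S² = 2/7 ; C = -0.534522

-0.534522  (= −√(2/7))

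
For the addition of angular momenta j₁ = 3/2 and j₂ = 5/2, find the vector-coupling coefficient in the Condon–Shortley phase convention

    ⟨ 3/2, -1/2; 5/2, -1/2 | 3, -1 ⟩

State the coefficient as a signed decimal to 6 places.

j₁+j₂−J=1  J+j₁−j₂=2  J−j₁+j₂=4  j₁+j₂+J+1=8
(j₁±m₁, j₂±m₂, J±M) = (1,2,2,3,2,4)
P² = 48/5
sum k=0..1:
  [0] +1/8 = 1/8
  [1] −1/6 = -1/6
S = -1/24
C² = P²·S² = 1/60 ; C = -0.129099

−√(1/60) ≈ -0.129099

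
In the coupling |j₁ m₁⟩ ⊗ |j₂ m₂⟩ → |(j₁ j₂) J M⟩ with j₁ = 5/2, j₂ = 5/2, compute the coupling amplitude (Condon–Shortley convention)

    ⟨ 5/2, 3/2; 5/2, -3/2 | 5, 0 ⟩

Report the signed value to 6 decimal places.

j₁+j₂−J=0  J+j₁−j₂=5  J−j₁+j₂=5  j₁+j₂+J+1=11
(j₁±m₁, j₂±m₂, J±M) = (4,1,1,4,5,5)
P² = 230400/7
sum k=0..0:
  [0] +1/576 = 1/576
S = 1/576
C² = P²·S² = 25/252 ; C = +0.314970

+√(25/252) ≈ +0.314970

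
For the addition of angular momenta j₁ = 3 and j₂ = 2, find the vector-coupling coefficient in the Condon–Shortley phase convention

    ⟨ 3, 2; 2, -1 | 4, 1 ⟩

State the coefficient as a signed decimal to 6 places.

j₁+j₂−J=1  J+j₁−j₂=5  J−j₁+j₂=3  j₁+j₂+J+1=10
(j₁±m₁, j₂±m₂, J±M) = (5,1,1,3,5,3)
P² = 6480/7
sum k=0..1:
  [0] +1/48 = 1/48
  [1] −1/720 = -1/720
S = 7/360
C² = P²·S² = 7/20 ; C = +0.591608

+0.591608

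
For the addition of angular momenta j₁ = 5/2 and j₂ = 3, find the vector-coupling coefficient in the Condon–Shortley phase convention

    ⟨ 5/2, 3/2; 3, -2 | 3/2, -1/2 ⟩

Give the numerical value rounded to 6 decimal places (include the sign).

triangle: 4!*1!*2!/8! = 48/40320
(j±m)!: 4!*1!*1!*5!*1!*2! = 5760
prefactor² = (2J+1)*Δ*N² = 192/7
  k=0: +1/(0!*4!*1!*1!*0!*1!) = 1/24
  k=1: −1/(1!*3!*0!*0!*1!*2!) = -1/12
Σ = -1/24  ⇒  CG² = 192/7*(-1/24)² = 1/21
CG = −√(1/21) = -0.218218

-0.218218  (= −√(1/21))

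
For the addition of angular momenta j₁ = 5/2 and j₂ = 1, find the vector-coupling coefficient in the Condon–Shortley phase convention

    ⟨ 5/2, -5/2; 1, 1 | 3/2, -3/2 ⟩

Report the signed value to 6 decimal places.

+0.816497  (= +√(2/3))

√[4·2!3!0!/6! · 0!5!2!0!0!3!] = √(96)
  +(−1)^2/∏(2,0,3,0,0,0)! = 1/12  (running 1/12)
⟨..|..⟩ = √(96)·(1/12) = +0.816497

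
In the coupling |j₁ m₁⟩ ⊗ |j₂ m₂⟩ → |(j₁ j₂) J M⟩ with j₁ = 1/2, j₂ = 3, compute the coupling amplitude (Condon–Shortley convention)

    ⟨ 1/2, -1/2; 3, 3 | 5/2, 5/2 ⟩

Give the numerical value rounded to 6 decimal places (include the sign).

−√(6/7) ≈ -0.925820

triangle: 1!×0!×5!/7! = 120/5040
(j±m)!: 0!×1!×6!×0!×5!×0! = 86400
prefactor² = (2J+1)×Δ×N² = 86400/7
  k=1: −1/(1!×0!×0!×5!×0!×0!) = -1/120
Σ = -1/120  ⇒  CG² = 86400/7×(-1/120)² = 6/7
CG = −√(6/7) = -0.925820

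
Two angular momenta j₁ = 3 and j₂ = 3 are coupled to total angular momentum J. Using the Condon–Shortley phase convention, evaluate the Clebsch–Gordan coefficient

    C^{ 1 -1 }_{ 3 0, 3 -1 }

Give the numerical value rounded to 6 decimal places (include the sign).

√[3·5!1!1!/8! · 3!3!2!4!0!2!] = √(216/7)
  +(−1)^2/∏(2,3,1,0,0,1)! = 1/12  (running 1/12)
⟨..|..⟩ = √(216/7)·(1/12) = +0.462910

+0.462910  (= +√(3/14))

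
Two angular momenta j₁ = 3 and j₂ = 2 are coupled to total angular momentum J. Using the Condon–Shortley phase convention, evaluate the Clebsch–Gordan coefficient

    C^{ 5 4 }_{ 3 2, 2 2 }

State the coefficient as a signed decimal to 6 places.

+0.774597

j₁+j₂−J=0  J+j₁−j₂=6  J−j₁+j₂=4  j₁+j₂+J+1=11
(j₁±m₁, j₂±m₂, J±M) = (5,1,4,0,9,1)
P² = 4976640
sum k=0..0:
  [0] +1/2880 = 1/2880
S = 1/2880
C² = P²·S² = 3/5 ; C = +0.774597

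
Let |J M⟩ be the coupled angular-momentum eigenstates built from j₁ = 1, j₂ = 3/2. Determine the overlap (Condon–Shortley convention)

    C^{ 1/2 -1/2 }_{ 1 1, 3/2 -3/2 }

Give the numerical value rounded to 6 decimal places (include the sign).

triangle: 2!*0!*1!/4! = 2/24
(j±m)!: 2!*0!*0!*3!*0!*1! = 12
prefactor² = (2J+1)*Δ*N² = 2
  k=0: +1/(0!*2!*0!*0!*0!*1!) = 1/2
Σ = 1/2  ⇒  CG² = 2*1/2² = 1/2
CG = +√(1/2) = +0.707107

+0.707107  (= +√(1/2))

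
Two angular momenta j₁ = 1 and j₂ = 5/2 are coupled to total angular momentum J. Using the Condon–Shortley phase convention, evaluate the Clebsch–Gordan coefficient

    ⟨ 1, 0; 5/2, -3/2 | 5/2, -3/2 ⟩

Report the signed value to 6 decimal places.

triangle: 1!×1!×4!/7! = 24/5040
(j±m)!: 1!×1!×1!×4!×1!×4! = 576
prefactor² = (2J+1)×Δ×N² = 576/35
  k=0: +1/(0!×1!×1!×1!×0!×3!) = 1/6
  k=1: −1/(1!×0!×0!×0!×1!×4!) = -1/24
Σ = 1/8  ⇒  CG² = 576/35×1/8² = 9/35
CG = +√(9/35) = +0.507093

+0.507093  (= +√(9/35))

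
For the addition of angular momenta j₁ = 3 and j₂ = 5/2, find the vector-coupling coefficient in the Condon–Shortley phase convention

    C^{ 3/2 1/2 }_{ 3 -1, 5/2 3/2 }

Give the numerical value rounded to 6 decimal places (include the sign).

triangle: 4!·2!·1!/8! = 48/40320
(j±m)!: 2!·4!·4!·1!·2!·1! = 2304
prefactor² = (2J+1)·Δ·N² = 384/35
  k=3: −1/(3!·1!·1!·1!·1!·0!) = -1/6
  k=4: +1/(4!·0!·0!·0!·2!·1!) = 1/48
Σ = -7/48  ⇒  CG² = 384/35·(-7/48)² = 7/30
CG = −√(7/30) = -0.483046

-0.483046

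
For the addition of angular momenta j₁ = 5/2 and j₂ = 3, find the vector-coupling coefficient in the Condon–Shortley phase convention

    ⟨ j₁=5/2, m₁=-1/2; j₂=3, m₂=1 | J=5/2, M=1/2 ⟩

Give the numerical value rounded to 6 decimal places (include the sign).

triangle: 3!*2!*3!/9! = 72/362880
(j±m)!: 2!*3!*4!*2!*3!*2! = 6912
prefactor² = (2J+1)*Δ*N² = 288/35
  k=1: −1/(1!*2!*2!*3!*0!*0!) = -1/24
  k=2: +1/(2!*1!*1!*2!*1!*1!) = 1/4
  k=3: −1/(3!*0!*0!*1!*2!*2!) = -1/24
Σ = 1/6  ⇒  CG² = 288/35*1/6² = 8/35
CG = +√(8/35) = +0.478091

+√(8/35) = +0.478091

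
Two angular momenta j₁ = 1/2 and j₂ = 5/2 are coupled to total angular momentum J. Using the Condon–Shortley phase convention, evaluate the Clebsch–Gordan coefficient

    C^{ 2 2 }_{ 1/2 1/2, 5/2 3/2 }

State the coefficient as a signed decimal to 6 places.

j₁+j₂−J=1  J+j₁−j₂=0  J−j₁+j₂=4  j₁+j₂+J+1=6
(j₁±m₁, j₂±m₂, J±M) = (1,0,4,1,4,0)
P² = 96
sum k=0..0:
  [0] +1/24 = 1/24
S = 1/24
C² = P²·S² = 1/6 ; C = +0.408248

+0.408248  (= +√(1/6))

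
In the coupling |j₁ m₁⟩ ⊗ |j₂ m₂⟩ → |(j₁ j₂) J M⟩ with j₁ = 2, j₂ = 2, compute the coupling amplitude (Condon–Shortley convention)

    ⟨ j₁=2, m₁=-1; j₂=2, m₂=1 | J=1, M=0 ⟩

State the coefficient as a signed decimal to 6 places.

j₁+j₂−J=3  J+j₁−j₂=1  J−j₁+j₂=1  j₁+j₂+J+1=6
(j₁±m₁, j₂±m₂, J±M) = (1,3,3,1,1,1)
P² = 9/10
sum k=2..3:
  [2] +1/2 = 1/2
  [3] −1/6 = -1/6
S = 1/3
C² = P²·S² = 1/10 ; C = +0.316228

+√(1/10) = +0.316228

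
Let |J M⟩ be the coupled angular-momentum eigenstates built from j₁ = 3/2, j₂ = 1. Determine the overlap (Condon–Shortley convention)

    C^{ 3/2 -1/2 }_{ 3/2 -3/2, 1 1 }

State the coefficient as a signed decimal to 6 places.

−√(2/5) ≈ -0.632456

j₁+j₂−J=1  J+j₁−j₂=2  J−j₁+j₂=1  j₁+j₂+J+1=5
(j₁±m₁, j₂±m₂, J±M) = (0,3,2,0,1,2)
P² = 8/5
sum k=1..1:
  [1] −1/2 = -1/2
S = -1/2
C² = P²·S² = 2/5 ; C = -0.632456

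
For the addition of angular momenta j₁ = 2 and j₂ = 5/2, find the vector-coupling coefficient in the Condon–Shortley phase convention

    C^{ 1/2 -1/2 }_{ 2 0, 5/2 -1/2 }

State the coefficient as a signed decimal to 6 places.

triangle: 4!*0!*1!/6! = 24/720
(j±m)!: 2!*2!*2!*3!*0!*1! = 48
prefactor² = (2J+1)*Δ*N² = 16/5
  k=2: +1/(2!*2!*0!*0!*0!*1!) = 1/4
Σ = 1/4  ⇒  CG² = 16/5*1/4² = 1/5
CG = +√(1/5) = +0.447214

+0.447214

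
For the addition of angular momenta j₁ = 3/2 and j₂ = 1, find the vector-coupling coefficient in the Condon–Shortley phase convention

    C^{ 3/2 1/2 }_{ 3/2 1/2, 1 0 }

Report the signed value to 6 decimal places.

j₁+j₂−J=1  J+j₁−j₂=2  J−j₁+j₂=1  j₁+j₂+J+1=5
(j₁±m₁, j₂±m₂, J±M) = (2,1,1,1,2,1)
P² = 4/15
sum k=0..1:
  [0] +1/1 = 1
  [1] −1/2 = -1/2
S = 1/2
C² = P²·S² = 1/15 ; C = +0.258199

+0.258199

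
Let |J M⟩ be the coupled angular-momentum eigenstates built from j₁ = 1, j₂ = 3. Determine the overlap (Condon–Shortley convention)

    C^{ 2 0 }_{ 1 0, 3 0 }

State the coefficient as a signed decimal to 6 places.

j₁+j₂−J=2  J+j₁−j₂=0  J−j₁+j₂=4  j₁+j₂+J+1=7
(j₁±m₁, j₂±m₂, J±M) = (1,1,3,3,2,2)
P² = 48/7
sum k=1..1:
  [1] −1/4 = -1/4
S = -1/4
C² = P²·S² = 3/7 ; C = -0.654654

-0.654654  (= −√(3/7))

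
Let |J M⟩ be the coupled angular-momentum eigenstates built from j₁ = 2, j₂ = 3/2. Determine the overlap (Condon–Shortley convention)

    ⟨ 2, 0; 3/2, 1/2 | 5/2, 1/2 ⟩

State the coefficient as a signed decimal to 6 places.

−√(3/35) = -0.292770

j₁+j₂−J=1  J+j₁−j₂=3  J−j₁+j₂=2  j₁+j₂+J+1=7
(j₁±m₁, j₂±m₂, J±M) = (2,2,2,1,3,2)
P² = 48/35
sum k=0..1:
  [0] +1/4 = 1/4
  [1] −1/2 = -1/2
S = -1/4
C² = P²·S² = 3/35 ; C = -0.292770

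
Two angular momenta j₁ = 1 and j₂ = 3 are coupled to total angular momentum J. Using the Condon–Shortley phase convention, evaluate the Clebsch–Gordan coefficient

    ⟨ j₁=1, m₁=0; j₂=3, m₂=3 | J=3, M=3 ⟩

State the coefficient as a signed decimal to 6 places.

triangle: 1!*1!*5!/8! = 120/40320
(j±m)!: 1!*1!*6!*0!*6!*0! = 518400
prefactor² = (2J+1)*Δ*N² = 10800
  k=1: −1/(1!*0!*0!*5!*1!*0!) = -1/120
Σ = -1/120  ⇒  CG² = 10800*(-1/120)² = 3/4
CG = −√(3/4) = -0.866025

−√(3/4) = -0.866025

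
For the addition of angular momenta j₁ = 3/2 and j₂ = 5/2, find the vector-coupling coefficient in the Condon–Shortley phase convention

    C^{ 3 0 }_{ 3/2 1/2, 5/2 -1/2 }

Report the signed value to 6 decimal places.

j₁+j₂−J=1  J+j₁−j₂=2  J−j₁+j₂=4  j₁+j₂+J+1=8
(j₁±m₁, j₂±m₂, J±M) = (2,1,2,3,3,3)
P² = 36/5
sum k=0..1:
  [0] +1/4 = 1/4
  [1] −1/12 = -1/12
S = 1/6
C² = P²·S² = 1/5 ; C = +0.447214

+√(1/5) = +0.447214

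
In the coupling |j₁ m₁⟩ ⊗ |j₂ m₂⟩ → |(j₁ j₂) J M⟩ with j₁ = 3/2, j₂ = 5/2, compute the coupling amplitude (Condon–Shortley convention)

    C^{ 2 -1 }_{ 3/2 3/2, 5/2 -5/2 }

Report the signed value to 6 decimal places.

+0.597614  (= +√(5/14))

j₁+j₂−J=2  J+j₁−j₂=1  J−j₁+j₂=3  j₁+j₂+J+1=7
(j₁±m₁, j₂±m₂, J±M) = (3,0,0,5,1,3)
P² = 360/7
sum k=0..0:
  [0] +1/12 = 1/12
S = 1/12
C² = P²·S² = 5/14 ; C = +0.597614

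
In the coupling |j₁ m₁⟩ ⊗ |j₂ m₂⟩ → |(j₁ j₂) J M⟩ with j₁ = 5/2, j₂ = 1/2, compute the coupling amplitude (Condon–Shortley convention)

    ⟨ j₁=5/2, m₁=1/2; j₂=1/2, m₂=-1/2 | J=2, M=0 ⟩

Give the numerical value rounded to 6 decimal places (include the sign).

j₁+j₂−J=1  J+j₁−j₂=4  J−j₁+j₂=0  j₁+j₂+J+1=6
(j₁±m₁, j₂±m₂, J±M) = (3,2,0,1,2,2)
P² = 8
sum k=0..0:
  [0] +1/4 = 1/4
S = 1/4
C² = P²·S² = 1/2 ; C = +0.707107

+√(1/2) = +0.707107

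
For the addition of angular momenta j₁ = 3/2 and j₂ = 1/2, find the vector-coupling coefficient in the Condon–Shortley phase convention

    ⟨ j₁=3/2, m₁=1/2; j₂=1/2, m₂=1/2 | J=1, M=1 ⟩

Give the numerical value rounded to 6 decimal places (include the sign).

−√(1/4) ≈ -0.500000

j₁+j₂−J=1  J+j₁−j₂=2  J−j₁+j₂=0  j₁+j₂+J+1=4
(j₁±m₁, j₂±m₂, J±M) = (2,1,1,0,2,0)
P² = 1
sum k=1..1:
  [1] −1/2 = -1/2
S = -1/2
C² = P²·S² = 1/4 ; C = -0.500000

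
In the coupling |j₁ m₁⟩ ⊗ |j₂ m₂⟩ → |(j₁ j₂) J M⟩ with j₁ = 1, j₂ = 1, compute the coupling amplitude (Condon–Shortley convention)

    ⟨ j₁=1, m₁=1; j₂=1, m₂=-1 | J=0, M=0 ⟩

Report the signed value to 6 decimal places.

+0.577350  (= +√(1/3))

√[1·2!0!0!/3! · 2!0!0!2!0!0!] = √(4/3)
  +(−1)^0/∏(0,2,0,0,0,0)! = 1/2  (running 1/2)
⟨..|..⟩ = √(4/3)·(1/2) = +0.577350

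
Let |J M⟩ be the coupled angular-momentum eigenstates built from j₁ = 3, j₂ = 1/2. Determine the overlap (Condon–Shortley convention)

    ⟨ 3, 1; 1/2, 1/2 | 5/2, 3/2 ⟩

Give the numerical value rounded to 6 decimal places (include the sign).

√[6·1!5!0!/7! · 4!2!1!0!4!1!] = √(1152/7)
  +(−1)^1/∏(1,0,1,0,4,0)! = -1/24  (running -1/24)
⟨..|..⟩ = √(1152/7)·(-1/24) = -0.534522

−√(2/7) = -0.534522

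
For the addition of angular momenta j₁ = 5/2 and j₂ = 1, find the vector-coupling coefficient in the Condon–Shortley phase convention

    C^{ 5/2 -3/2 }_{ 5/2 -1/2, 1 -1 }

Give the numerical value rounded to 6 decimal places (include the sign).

+√(16/35) = +0.676123

j₁+j₂−J=1  J+j₁−j₂=4  J−j₁+j₂=1  j₁+j₂+J+1=7
(j₁±m₁, j₂±m₂, J±M) = (2,3,0,2,1,4)
P² = 576/35
sum k=0..0:
  [0] +1/6 = 1/6
S = 1/6
C² = P²·S² = 16/35 ; C = +0.676123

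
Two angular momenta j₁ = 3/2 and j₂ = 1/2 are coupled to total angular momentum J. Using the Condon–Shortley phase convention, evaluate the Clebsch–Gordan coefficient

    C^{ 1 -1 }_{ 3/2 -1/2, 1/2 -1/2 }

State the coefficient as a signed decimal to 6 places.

j₁+j₂−J=1  J+j₁−j₂=2  J−j₁+j₂=0  j₁+j₂+J+1=4
(j₁±m₁, j₂±m₂, J±M) = (1,2,0,1,0,2)
P² = 1
sum k=0..0:
  [0] +1/2 = 1/2
S = 1/2
C² = P²·S² = 1/4 ; C = +0.500000

+√(1/4) = +0.500000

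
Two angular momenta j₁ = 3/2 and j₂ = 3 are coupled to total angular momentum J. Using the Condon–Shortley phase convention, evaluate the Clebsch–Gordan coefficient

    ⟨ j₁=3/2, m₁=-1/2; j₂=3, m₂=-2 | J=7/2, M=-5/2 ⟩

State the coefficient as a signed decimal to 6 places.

triangle: 1!×2!×5!/9! = 240/362880
(j±m)!: 1!×2!×1!×5!×1!×6! = 172800
prefactor² = (2J+1)×Δ×N² = 6400/7
  k=0: +1/(0!×1!×2!×1!×0!×4!) = 1/48
  k=1: −1/(1!×0!×1!×0!×1!×5!) = -1/120
Σ = 1/80  ⇒  CG² = 6400/7×1/80² = 1/7
CG = +√(1/7) = +0.377964

+0.377964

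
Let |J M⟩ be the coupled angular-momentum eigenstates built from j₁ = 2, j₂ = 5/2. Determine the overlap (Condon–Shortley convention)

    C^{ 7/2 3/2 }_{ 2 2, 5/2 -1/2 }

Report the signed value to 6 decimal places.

j₁+j₂−J=1  J+j₁−j₂=3  J−j₁+j₂=4  j₁+j₂+J+1=9
(j₁±m₁, j₂±m₂, J±M) = (4,0,2,3,5,2)
P² = 1536/7
sum k=0..0:
  [0] +1/24 = 1/24
S = 1/24
C² = P²·S² = 8/21 ; C = +0.617213

+0.617213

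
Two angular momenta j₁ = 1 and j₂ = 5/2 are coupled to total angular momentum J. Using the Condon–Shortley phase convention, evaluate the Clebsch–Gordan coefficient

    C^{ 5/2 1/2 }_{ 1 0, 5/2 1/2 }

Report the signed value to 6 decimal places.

-0.169031  (= −√(1/35))

j₁+j₂−J=1  J+j₁−j₂=1  J−j₁+j₂=4  j₁+j₂+J+1=7
(j₁±m₁, j₂±m₂, J±M) = (1,1,3,2,3,2)
P² = 144/35
sum k=0..1:
  [0] +1/6 = 1/6
  [1] −1/4 = -1/4
S = -1/12
C² = P²·S² = 1/35 ; C = -0.169031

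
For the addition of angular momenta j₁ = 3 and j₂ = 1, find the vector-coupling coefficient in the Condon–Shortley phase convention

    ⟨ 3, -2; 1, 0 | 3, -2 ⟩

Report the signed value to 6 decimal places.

−√(1/3) = -0.577350

√[7·1!5!1!/8! · 1!5!1!1!1!5!] = √(300)
  +(−1)^0/∏(0,1,5,1,0,0)! = 1/120  (running 1/120)
  +(−1)^1/∏(1,0,4,0,1,1)! = -1/24  (running -1/30)
⟨..|..⟩ = √(300)·(-1/30) = -0.577350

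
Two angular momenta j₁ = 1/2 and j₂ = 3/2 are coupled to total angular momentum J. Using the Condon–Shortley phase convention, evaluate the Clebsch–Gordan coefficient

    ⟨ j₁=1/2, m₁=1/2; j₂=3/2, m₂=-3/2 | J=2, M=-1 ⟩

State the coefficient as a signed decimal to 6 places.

triangle: 0!·1!·3!/5! = 6/120
(j±m)!: 1!·0!·0!·3!·1!·3! = 36
prefactor² = (2J+1)·Δ·N² = 9
  k=0: +1/(0!·0!·0!·0!·1!·3!) = 1/6
Σ = 1/6  ⇒  CG² = 9·1/6² = 1/4
CG = +√(1/4) = +0.500000

+√(1/4) ≈ +0.500000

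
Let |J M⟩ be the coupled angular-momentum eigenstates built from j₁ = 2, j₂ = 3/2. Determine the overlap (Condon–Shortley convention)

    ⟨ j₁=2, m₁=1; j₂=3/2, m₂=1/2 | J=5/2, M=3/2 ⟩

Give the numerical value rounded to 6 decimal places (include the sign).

+√(1/35) = +0.169031

triangle: 1!*3!*2!/7! = 12/5040
(j±m)!: 3!*1!*2!*1!*4!*1! = 288
prefactor² = (2J+1)*Δ*N² = 144/35
  k=0: +1/(0!*1!*1!*2!*2!*0!) = 1/4
  k=1: −1/(1!*0!*0!*1!*3!*1!) = -1/6
Σ = 1/12  ⇒  CG² = 144/35*1/12² = 1/35
CG = +√(1/35) = +0.169031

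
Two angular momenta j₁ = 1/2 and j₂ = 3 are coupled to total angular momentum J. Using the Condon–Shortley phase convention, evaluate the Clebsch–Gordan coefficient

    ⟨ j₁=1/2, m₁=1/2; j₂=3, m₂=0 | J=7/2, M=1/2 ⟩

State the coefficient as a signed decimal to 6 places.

+√(4/7) ≈ +0.755929

j₁+j₂−J=0  J+j₁−j₂=1  J−j₁+j₂=6  j₁+j₂+J+1=8
(j₁±m₁, j₂±m₂, J±M) = (1,0,3,3,4,3)
P² = 5184/7
sum k=0..0:
  [0] +1/36 = 1/36
S = 1/36
C² = P²·S² = 4/7 ; C = +0.755929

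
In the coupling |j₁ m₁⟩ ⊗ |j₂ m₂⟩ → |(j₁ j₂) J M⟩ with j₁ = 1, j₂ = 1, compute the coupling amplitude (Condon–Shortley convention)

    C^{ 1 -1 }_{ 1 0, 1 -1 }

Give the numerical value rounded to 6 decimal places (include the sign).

j₁+j₂−J=1  J+j₁−j₂=1  J−j₁+j₂=1  j₁+j₂+J+1=4
(j₁±m₁, j₂±m₂, J±M) = (1,1,0,2,0,2)
P² = 1/2
sum k=0..0:
  [0] +1/1 = 1
S = 1
C² = P²·S² = 1/2 ; C = +0.707107

+0.707107  (= +√(1/2))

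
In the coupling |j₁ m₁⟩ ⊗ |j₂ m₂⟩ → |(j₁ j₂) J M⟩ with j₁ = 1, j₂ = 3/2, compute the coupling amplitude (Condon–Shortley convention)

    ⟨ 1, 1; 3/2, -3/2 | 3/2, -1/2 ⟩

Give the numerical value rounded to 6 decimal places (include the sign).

√[4·1!1!2!/5! · 2!0!0!3!1!2!] = √(8/5)
  +(−1)^0/∏(0,1,0,0,1,2)! = 1/2  (running 1/2)
⟨..|..⟩ = √(8/5)·(1/2) = +0.632456

+√(2/5) ≈ +0.632456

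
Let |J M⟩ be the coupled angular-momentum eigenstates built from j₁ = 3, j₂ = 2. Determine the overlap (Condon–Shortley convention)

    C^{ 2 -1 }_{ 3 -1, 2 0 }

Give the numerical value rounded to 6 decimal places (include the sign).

triangle: 3!·3!·1!/8! = 36/40320
(j±m)!: 2!·4!·2!·2!·1!·3! = 1152
prefactor² = (2J+1)·Δ·N² = 36/7
  k=1: −1/(1!·2!·3!·1!·0!·0!) = -1/12
  k=2: +1/(2!·1!·2!·0!·1!·1!) = 1/4
Σ = 1/6  ⇒  CG² = 36/7·1/6² = 1/7
CG = +√(1/7) = +0.377964

+√(1/7) ≈ +0.377964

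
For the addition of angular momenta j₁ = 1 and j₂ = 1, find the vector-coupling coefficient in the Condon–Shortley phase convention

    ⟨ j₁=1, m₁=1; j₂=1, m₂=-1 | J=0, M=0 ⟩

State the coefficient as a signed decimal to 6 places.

+0.577350  (= +√(1/3))

√[1·2!0!0!/3! · 2!0!0!2!0!0!] = √(4/3)
  +(−1)^0/∏(0,2,0,0,0,0)! = 1/2  (running 1/2)
⟨..|..⟩ = √(4/3)·(1/2) = +0.577350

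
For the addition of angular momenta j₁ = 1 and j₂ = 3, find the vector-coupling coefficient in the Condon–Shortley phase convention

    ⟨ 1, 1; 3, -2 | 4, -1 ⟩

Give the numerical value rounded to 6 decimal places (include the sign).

+√(3/28) = +0.327327

triangle: 0!*2!*6!/9! = 1440/362880
(j±m)!: 2!*0!*1!*5!*3!*5! = 172800
prefactor² = (2J+1)*Δ*N² = 43200/7
  k=0: +1/(0!*0!*0!*1!*2!*5!) = 1/240
Σ = 1/240  ⇒  CG² = 43200/7*1/240² = 3/28
CG = +√(3/28) = +0.327327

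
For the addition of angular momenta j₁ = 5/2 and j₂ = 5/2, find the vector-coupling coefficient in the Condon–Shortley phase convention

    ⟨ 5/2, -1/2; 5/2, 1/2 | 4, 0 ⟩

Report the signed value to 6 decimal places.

-0.377964  (= −√(1/7))

triangle: 1!*4!*4!/10! = 576/3628800
(j±m)!: 2!*3!*3!*2!*4!*4! = 82944
prefactor² = (2J+1)*Δ*N² = 20736/175
  k=0: +1/(0!*1!*3!*3!*1!*1!) = 1/36
  k=1: −1/(1!*0!*2!*2!*2!*2!) = -1/16
Σ = -5/144  ⇒  CG² = 20736/175*(-5/144)² = 1/7
CG = −√(1/7) = -0.377964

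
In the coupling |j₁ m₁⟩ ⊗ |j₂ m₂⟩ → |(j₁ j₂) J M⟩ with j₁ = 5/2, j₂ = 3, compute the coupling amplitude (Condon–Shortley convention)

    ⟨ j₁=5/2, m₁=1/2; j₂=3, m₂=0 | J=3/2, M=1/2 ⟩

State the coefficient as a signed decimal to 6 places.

√[4·4!1!2!/8! · 3!2!3!3!2!1!] = √(144/35)
  +(−1)^1/∏(1,3,1,2,0,0)! = -1/12  (running -1/12)
  +(−1)^2/∏(2,2,0,1,1,1)! = 1/4  (running 1/6)
⟨..|..⟩ = √(144/35)·(1/6) = +0.338062

+0.338062  (= +√(4/35))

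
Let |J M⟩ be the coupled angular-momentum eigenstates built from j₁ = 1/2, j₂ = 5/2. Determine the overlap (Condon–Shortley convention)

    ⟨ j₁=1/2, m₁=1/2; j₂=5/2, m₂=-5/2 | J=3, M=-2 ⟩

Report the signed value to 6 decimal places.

j₁+j₂−J=0  J+j₁−j₂=1  J−j₁+j₂=5  j₁+j₂+J+1=7
(j₁±m₁, j₂±m₂, J±M) = (1,0,0,5,1,5)
P² = 2400
sum k=0..0:
  [0] +1/120 = 1/120
S = 1/120
C² = P²·S² = 1/6 ; C = +0.408248

+0.408248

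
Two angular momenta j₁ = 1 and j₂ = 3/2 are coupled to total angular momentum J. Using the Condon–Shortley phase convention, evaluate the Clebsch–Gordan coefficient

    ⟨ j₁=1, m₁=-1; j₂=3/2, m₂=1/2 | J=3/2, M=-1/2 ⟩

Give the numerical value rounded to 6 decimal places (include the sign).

−√(8/15) ≈ -0.730297

√[4·1!1!2!/5! · 0!2!2!1!1!2!] = √(8/15)
  +(−1)^1/∏(1,0,1,1,0,1)! = -1  (running -1)
⟨..|..⟩ = √(8/15)·(-1) = -0.730297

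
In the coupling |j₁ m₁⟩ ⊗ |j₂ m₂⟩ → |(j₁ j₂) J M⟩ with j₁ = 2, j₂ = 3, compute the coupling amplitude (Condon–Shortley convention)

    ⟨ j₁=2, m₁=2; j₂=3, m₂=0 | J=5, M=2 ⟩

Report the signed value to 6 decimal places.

+0.408248  (= +√(1/6))

j₁+j₂−J=0  J+j₁−j₂=4  J−j₁+j₂=6  j₁+j₂+J+1=11
(j₁±m₁, j₂±m₂, J±M) = (4,0,3,3,7,3)
P² = 124416
sum k=0..0:
  [0] +1/864 = 1/864
S = 1/864
C² = P²·S² = 1/6 ; C = +0.408248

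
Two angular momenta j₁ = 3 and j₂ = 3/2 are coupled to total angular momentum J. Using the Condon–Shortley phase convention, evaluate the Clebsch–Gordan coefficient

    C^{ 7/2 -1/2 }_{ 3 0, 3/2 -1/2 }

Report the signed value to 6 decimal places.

j₁+j₂−J=1  J+j₁−j₂=5  J−j₁+j₂=2  j₁+j₂+J+1=9
(j₁±m₁, j₂±m₂, J±M) = (3,3,1,2,3,4)
P² = 384/7
sum k=0..1:
  [0] +1/12 = 1/12
  [1] −1/24 = -1/24
S = 1/24
C² = P²·S² = 2/21 ; C = +0.308607

+0.308607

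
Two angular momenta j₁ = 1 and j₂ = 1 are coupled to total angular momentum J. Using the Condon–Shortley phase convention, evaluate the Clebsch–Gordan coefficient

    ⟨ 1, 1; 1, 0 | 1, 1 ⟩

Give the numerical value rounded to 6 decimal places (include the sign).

+√(1/2) = +0.707107

√[3·1!1!1!/4! · 2!0!1!1!2!0!] = √(1/2)
  +(−1)^0/∏(0,1,0,1,1,0)! = 1  (running 1)
⟨..|..⟩ = √(1/2)·(1) = +0.707107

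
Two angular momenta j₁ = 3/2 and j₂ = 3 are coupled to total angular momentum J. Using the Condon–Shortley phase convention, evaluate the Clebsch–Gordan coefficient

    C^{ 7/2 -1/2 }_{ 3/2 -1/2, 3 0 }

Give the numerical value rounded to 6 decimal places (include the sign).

triangle: 1!×2!×5!/9! = 240/362880
(j±m)!: 1!×2!×3!×3!×3!×4! = 10368
prefactor² = (2J+1)×Δ×N² = 384/7
  k=0: +1/(0!×1!×2!×3!×0!×2!) = 1/24
  k=1: −1/(1!×0!×1!×2!×1!×3!) = -1/12
Σ = -1/24  ⇒  CG² = 384/7×(-1/24)² = 2/21
CG = −√(2/21) = -0.308607

−√(2/21) ≈ -0.308607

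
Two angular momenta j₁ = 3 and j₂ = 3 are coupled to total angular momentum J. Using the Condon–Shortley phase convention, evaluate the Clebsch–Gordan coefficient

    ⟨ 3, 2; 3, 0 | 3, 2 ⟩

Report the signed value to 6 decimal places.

−√(1/6) = -0.408248

√[7·3!3!3!/10! · 5!1!3!3!5!1!] = √(216)
  +(−1)^0/∏(0,3,1,3,2,0)! = 1/72  (running 1/72)
  +(−1)^1/∏(1,2,0,2,3,1)! = -1/24  (running -1/36)
⟨..|..⟩ = √(216)·(-1/36) = -0.408248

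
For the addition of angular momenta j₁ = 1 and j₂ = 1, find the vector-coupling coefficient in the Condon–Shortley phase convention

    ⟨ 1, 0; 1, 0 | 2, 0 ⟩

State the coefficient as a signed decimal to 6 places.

triangle: 0!·2!·2!/5! = 4/120
(j±m)!: 1!·1!·1!·1!·2!·2! = 4
prefactor² = (2J+1)·Δ·N² = 2/3
  k=0: +1/(0!·0!·1!·1!·1!·1!) = 1
Σ = 1  ⇒  CG² = 2/3·1² = 2/3
CG = +√(2/3) = +0.816497

+0.816497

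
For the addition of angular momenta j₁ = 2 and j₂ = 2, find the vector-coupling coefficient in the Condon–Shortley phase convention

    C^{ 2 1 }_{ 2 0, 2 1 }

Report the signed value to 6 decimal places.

−√(1/14) = -0.267261

√[5·2!2!2!/7! · 2!2!3!1!3!1!] = √(8/7)
  +(−1)^1/∏(1,1,1,2,1,0)! = -1/2  (running -1/2)
  +(−1)^2/∏(2,0,0,1,2,1)! = 1/4  (running -1/4)
⟨..|..⟩ = √(8/7)·(-1/4) = -0.267261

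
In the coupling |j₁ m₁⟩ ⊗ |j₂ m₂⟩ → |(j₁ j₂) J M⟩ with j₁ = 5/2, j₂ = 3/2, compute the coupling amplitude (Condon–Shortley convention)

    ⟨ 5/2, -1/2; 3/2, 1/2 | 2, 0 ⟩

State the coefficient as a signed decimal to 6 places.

triangle: 2!×3!×1!/7! = 12/5040
(j±m)!: 2!×3!×2!×1!×2!×2! = 96
prefactor² = (2J+1)×Δ×N² = 8/7
  k=1: −1/(1!×1!×2!×1!×1!×0!) = -1/2
  k=2: +1/(2!×0!×1!×0!×2!×1!) = 1/4
Σ = -1/4  ⇒  CG² = 8/7×(-1/4)² = 1/14
CG = −√(1/14) = -0.267261

-0.267261  (= −√(1/14))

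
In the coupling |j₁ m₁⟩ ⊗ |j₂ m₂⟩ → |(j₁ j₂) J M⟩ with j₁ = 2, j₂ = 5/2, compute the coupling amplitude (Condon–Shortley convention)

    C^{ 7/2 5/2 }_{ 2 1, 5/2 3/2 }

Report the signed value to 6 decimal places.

−√(1/63) = -0.125988

√[8·1!3!4!/9! · 3!1!4!1!6!1!] = √(2304/7)
  +(−1)^0/∏(0,1,1,4,2,0)! = 1/48  (running 1/48)
  +(−1)^1/∏(1,0,0,3,3,1)! = -1/36  (running -1/144)
⟨..|..⟩ = √(2304/7)·(-1/144) = -0.125988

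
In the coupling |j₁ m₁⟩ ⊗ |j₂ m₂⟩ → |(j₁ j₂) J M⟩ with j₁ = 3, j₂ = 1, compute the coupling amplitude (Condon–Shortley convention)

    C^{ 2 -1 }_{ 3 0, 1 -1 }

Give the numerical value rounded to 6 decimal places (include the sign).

triangle: 2!*4!*0!/7! = 48/5040
(j±m)!: 3!*3!*0!*2!*1!*3! = 432
prefactor² = (2J+1)*Δ*N² = 144/7
  k=0: +1/(0!*2!*3!*0!*1!*0!) = 1/12
Σ = 1/12  ⇒  CG² = 144/7*1/12² = 1/7
CG = +√(1/7) = +0.377964

+√(1/7) = +0.377964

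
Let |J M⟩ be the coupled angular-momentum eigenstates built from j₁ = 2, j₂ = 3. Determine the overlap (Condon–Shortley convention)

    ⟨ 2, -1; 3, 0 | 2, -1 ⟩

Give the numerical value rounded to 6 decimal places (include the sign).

√[5·3!1!3!/8! · 1!3!3!3!1!3!] = √(81/14)
  +(−1)^2/∏(2,1,1,1,0,2)! = 1/4  (running 1/4)
  +(−1)^3/∏(3,0,0,0,1,3)! = -1/36  (running 2/9)
⟨..|..⟩ = √(81/14)·(2/9) = +0.534522

+√(2/7) = +0.534522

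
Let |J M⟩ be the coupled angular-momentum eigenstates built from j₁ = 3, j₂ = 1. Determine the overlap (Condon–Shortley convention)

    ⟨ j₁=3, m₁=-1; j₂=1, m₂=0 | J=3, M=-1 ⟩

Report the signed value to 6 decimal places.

triangle: 1!·5!·1!/8! = 120/40320
(j±m)!: 2!·4!·1!·1!·2!·4! = 2304
prefactor² = (2J+1)·Δ·N² = 48
  k=0: +1/(0!·1!·4!·1!·1!·0!) = 1/24
  k=1: −1/(1!·0!·3!·0!·2!·1!) = -1/12
Σ = -1/24  ⇒  CG² = 48·(-1/24)² = 1/12
CG = −√(1/12) = -0.288675

-0.288675  (= −√(1/12))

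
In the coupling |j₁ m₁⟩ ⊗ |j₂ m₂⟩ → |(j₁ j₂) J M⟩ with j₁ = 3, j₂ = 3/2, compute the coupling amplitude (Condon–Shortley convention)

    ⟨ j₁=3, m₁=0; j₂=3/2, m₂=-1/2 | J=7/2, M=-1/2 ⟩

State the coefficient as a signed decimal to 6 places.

√[8·1!5!2!/9! · 3!3!1!2!3!4!] = √(384/7)
  +(−1)^0/∏(0,1,3,1,2,1)! = 1/12  (running 1/12)
  +(−1)^1/∏(1,0,2,0,3,2)! = -1/24  (running 1/24)
⟨..|..⟩ = √(384/7)·(1/24) = +0.308607

+√(2/21) = +0.308607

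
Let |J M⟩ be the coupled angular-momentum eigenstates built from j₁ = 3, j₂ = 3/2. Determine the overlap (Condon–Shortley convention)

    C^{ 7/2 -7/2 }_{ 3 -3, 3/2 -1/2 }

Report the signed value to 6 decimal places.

−√(2/3) ≈ -0.816497

√[8·1!5!2!/9! · 0!6!1!2!0!7!] = √(38400)
  +(−1)^1/∏(1,0,5,0,0,2)! = -1/240  (running -1/240)
⟨..|..⟩ = √(38400)·(-1/240) = -0.816497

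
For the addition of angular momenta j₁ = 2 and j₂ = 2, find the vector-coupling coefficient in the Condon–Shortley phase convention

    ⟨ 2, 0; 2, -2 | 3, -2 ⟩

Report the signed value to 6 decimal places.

j₁+j₂−J=1  J+j₁−j₂=3  J−j₁+j₂=3  j₁+j₂+J+1=8
(j₁±m₁, j₂±m₂, J±M) = (2,2,0,4,1,5)
P² = 72
sum k=0..0:
  [0] +1/12 = 1/12
S = 1/12
C² = P²·S² = 1/2 ; C = +0.707107

+0.707107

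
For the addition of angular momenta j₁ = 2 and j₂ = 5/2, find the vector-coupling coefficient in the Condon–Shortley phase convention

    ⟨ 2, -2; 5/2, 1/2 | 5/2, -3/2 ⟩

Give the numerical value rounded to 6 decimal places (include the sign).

+√(27/70) = +0.621059

√[6·2!2!3!/8! · 0!4!3!2!1!4!] = √(864/35)
  +(−1)^2/∏(2,0,2,1,0,2)! = 1/8  (running 1/8)
⟨..|..⟩ = √(864/35)·(1/8) = +0.621059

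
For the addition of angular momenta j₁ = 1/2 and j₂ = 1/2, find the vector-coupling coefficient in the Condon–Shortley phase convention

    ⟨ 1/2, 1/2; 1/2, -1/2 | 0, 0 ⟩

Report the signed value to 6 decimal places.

j₁+j₂−J=1  J+j₁−j₂=0  J−j₁+j₂=0  j₁+j₂+J+1=2
(j₁±m₁, j₂±m₂, J±M) = (1,0,0,1,0,0)
P² = 1/2
sum k=0..0:
  [0] +1/1 = 1
S = 1
C² = P²·S² = 1/2 ; C = +0.707107

+0.707107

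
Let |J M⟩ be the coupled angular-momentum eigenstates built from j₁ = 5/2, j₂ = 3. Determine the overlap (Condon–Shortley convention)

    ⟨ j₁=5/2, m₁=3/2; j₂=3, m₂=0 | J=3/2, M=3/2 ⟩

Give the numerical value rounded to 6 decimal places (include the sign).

√[4·4!1!2!/8! · 4!1!3!3!3!0!] = √(864/35)
  +(−1)^1/∏(1,3,0,2,1,0)! = -1/12  (running -1/12)
⟨..|..⟩ = √(864/35)·(-1/12) = -0.414039

−√(6/35) = -0.414039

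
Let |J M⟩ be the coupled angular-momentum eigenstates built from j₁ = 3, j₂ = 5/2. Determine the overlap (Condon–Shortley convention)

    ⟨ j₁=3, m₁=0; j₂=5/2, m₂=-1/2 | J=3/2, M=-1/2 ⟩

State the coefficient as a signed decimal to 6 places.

+√(4/35) ≈ +0.338062

√[4·4!2!1!/8! · 3!3!2!3!1!2!] = √(144/35)
  +(−1)^1/∏(1,3,2,1,0,0)! = -1/12  (running -1/12)
  +(−1)^2/∏(2,2,1,0,1,1)! = 1/4  (running 1/6)
⟨..|..⟩ = √(144/35)·(1/6) = +0.338062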